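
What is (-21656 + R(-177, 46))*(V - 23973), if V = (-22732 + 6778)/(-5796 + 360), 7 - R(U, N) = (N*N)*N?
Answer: 2583982847815/906 ≈ 2.8521e+9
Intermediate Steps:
R(U, N) = 7 - N**3 (R(U, N) = 7 - N*N*N = 7 - N**2*N = 7 - N**3)
V = 2659/906 (V = -15954/(-5436) = -15954*(-1/5436) = 2659/906 ≈ 2.9349)
(-21656 + R(-177, 46))*(V - 23973) = (-21656 + (7 - 1*46**3))*(2659/906 - 23973) = (-21656 + (7 - 1*97336))*(-21716879/906) = (-21656 + (7 - 97336))*(-21716879/906) = (-21656 - 97329)*(-21716879/906) = -118985*(-21716879/906) = 2583982847815/906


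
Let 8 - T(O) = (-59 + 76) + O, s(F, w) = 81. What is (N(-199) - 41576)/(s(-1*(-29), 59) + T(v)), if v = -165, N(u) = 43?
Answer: -41533/237 ≈ -175.24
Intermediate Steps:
T(O) = -9 - O (T(O) = 8 - ((-59 + 76) + O) = 8 - (17 + O) = 8 + (-17 - O) = -9 - O)
(N(-199) - 41576)/(s(-1*(-29), 59) + T(v)) = (43 - 41576)/(81 + (-9 - 1*(-165))) = -41533/(81 + (-9 + 165)) = -41533/(81 + 156) = -41533/237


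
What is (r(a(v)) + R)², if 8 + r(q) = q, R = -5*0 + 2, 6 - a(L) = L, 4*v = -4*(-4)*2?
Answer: 64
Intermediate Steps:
v = 8 (v = (-4*(-4)*2)/4 = (16*2)/4 = (¼)*32 = 8)
a(L) = 6 - L
R = 2 (R = 0 + 2 = 2)
r(q) = -8 + q
(r(a(v)) + R)² = ((-8 + (6 - 1*8)) + 2)² = ((-8 + (6 - 8)) + 2)² = ((-8 - 2) + 2)² = (-10 + 2)² = (-8)² = 64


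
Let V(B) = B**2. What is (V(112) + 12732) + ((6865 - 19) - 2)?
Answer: 32120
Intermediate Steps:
(V(112) + 12732) + ((6865 - 19) - 2) = (112**2 + 12732) + ((6865 - 19) - 2) = (12544 + 12732) + (6846 - 2) = 25276 + 6844 = 32120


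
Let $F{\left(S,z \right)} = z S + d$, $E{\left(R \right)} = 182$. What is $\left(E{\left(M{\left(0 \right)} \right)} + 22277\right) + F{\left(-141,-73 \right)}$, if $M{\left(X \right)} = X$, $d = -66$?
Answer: $32686$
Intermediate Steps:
$F{\left(S,z \right)} = -66 + S z$ ($F{\left(S,z \right)} = z S - 66 = S z - 66 = -66 + S z$)
$\left(E{\left(M{\left(0 \right)} \right)} + 22277\right) + F{\left(-141,-73 \right)} = \left(182 + 22277\right) - -10227 = 22459 + \left(-66 + 10293\right) = 22459 + 10227 = 32686$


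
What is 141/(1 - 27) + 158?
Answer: 3967/26 ≈ 152.58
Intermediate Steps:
141/(1 - 27) + 158 = 141/(-26) + 158 = -1/26*141 + 158 = -141/26 + 158 = 3967/26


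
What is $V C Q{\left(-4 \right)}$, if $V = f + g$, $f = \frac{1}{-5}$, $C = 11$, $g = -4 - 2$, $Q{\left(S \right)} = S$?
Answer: $\frac{1364}{5} \approx 272.8$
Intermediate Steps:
$g = -6$ ($g = -4 - 2 = -6$)
$f = - \frac{1}{5} \approx -0.2$
$V = - \frac{31}{5}$ ($V = - \frac{1}{5} - 6 = - \frac{31}{5} \approx -6.2$)
$V C Q{\left(-4 \right)} = \left(- \frac{31}{5}\right) 11 \left(-4\right) = \left(- \frac{341}{5}\right) \left(-4\right) = \frac{1364}{5}$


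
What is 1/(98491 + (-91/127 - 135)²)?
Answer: 16129/1885641035 ≈ 8.5536e-6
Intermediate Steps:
1/(98491 + (-91/127 - 135)²) = 1/(98491 + (-17236/127)²) = 1/(98491 + 297079696/16129) = 1/(1885641035/16129) = 16129/1885641035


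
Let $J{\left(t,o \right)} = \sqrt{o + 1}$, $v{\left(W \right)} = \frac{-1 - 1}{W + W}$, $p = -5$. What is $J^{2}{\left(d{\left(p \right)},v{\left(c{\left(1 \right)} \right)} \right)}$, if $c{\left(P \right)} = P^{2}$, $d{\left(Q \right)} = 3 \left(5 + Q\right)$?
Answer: $0$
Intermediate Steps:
$d{\left(Q \right)} = 15 + 3 Q$
$v{\left(W \right)} = - \frac{1}{W}$ ($v{\left(W \right)} = - \frac{2}{2 W} = - 2 \frac{1}{2 W} = - \frac{1}{W}$)
$J{\left(t,o \right)} = \sqrt{1 + o}$
$J^{2}{\left(d{\left(p \right)},v{\left(c{\left(1 \right)} \right)} \right)} = \left(\sqrt{1 - \frac{1}{1^{2}}}\right)^{2} = \left(\sqrt{1 - 1^{-1}}\right)^{2} = \left(\sqrt{1 - 1}\right)^{2} = \left(\sqrt{0}\right)^{2} = 0^{2} = 0$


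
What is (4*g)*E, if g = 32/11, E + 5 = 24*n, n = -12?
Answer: -37504/11 ≈ -3409.5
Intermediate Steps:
E = -293 (E = -5 + 24*(-12) = -5 - 288 = -293)
g = 32/11 (g = 32*(1/11) = 32/11 ≈ 2.9091)
(4*g)*E = (4*(32/11))*(-293) = (128/11)*(-293) = -37504/11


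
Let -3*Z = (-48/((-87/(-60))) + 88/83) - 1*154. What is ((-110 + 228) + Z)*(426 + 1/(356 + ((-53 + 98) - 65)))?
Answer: 46515374027/606564 ≈ 76687.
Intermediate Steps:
Z = 447806/7221 (Z = -((-48/((-87/(-60))) + 88/83) - 1*154)/3 = -((-48/((-87*(-1/60))) + 88*(1/83)) - 154)/3 = -((-48/29/20 + 88/83) - 154)/3 = -((-48*20/29 + 88/83) - 154)/3 = -((-960/29 + 88/83) - 154)/3 = -(-77128/2407 - 154)/3 = -⅓*(-447806/2407) = 447806/7221 ≈ 62.014)
((-110 + 228) + Z)*(426 + 1/(356 + ((-53 + 98) - 65))) = ((-110 + 228) + 447806/7221)*(426 + 1/(356 + ((-53 + 98) - 65))) = (118 + 447806/7221)*(426 + 1/(356 + (45 - 65))) = 1299884*(426 + 1/(356 - 20))/7221 = 1299884*(426 + 1/336)/7221 = (1299884/7221)*(143137/336) = 46515374027/606564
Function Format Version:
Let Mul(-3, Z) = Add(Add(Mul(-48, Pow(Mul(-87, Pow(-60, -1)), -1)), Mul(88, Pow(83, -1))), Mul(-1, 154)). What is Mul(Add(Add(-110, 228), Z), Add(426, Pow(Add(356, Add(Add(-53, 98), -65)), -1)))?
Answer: Rational(46515374027, 606564) ≈ 76687.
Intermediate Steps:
Z = Rational(447806, 7221) (Z = Mul(Rational(-1, 3), Add(Add(Mul(-48, Pow(Mul(-87, Pow(-60, -1)), -1)), Mul(88, Pow(83, -1))), Mul(-1, 154))) = Mul(Rational(-1, 3), Add(Add(Mul(-48, Pow(Mul(-87, Rational(-1, 60)), -1)), Mul(88, Rational(1, 83))), -154)) = Mul(Rational(-1, 3), Add(Add(Mul(-48, Pow(Rational(29, 20), -1)), Rational(88, 83)), -154)) = Mul(Rational(-1, 3), Add(Add(Mul(-48, Rational(20, 29)), Rational(88, 83)), -154)) = Mul(Rational(-1, 3), Add(Add(Rational(-960, 29), Rational(88, 83)), -154)) = Mul(Rational(-1, 3), Add(Rational(-77128, 2407), -154)) = Mul(Rational(-1, 3), Rational(-447806, 2407)) = Rational(447806, 7221) ≈ 62.014)
Mul(Add(Add(-110, 228), Z), Add(426, Pow(Add(356, Add(Add(-53, 98), -65)), -1))) = Mul(Add(Add(-110, 228), Rational(447806, 7221)), Add(426, Pow(Add(356, Add(Add(-53, 98), -65)), -1))) = Mul(Add(118, Rational(447806, 7221)), Add(426, Pow(Add(356, Add(45, -65)), -1))) = Mul(Rational(1299884, 7221), Add(426, Pow(Add(356, -20), -1))) = Mul(Rational(1299884, 7221), Add(426, Pow(336, -1))) = Mul(Rational(1299884, 7221), Add(426, Rational(1, 336))) = Mul(Rational(1299884, 7221), Rational(143137, 336)) = Rational(46515374027, 606564)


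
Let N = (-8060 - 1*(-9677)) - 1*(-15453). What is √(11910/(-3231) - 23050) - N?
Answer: -17070 + 2*I*√6685159785/1077 ≈ -17070.0 + 151.83*I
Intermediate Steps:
N = 17070 (N = (-8060 + 9677) + 15453 = 1617 + 15453 = 17070)
√(11910/(-3231) - 23050) - N = √(11910/(-3231) - 23050) - 1*17070 = √(11910*(-1/3231) - 23050) - 17070 = √(-3970/1077 - 23050) - 17070 = √(-24828820/1077) - 17070 = 2*I*√6685159785/1077 - 17070 = -17070 + 2*I*√6685159785/1077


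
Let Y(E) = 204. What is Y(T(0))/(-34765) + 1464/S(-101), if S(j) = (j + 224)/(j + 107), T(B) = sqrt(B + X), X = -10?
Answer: 5987268/83845 ≈ 71.409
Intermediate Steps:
T(B) = sqrt(-10 + B) (T(B) = sqrt(B - 10) = sqrt(-10 + B))
S(j) = (224 + j)/(107 + j)
Y(T(0))/(-34765) + 1464/S(-101) = 204/(-34765) + 1464/(((224 - 101)/(107 - 101))) = 204*(-1/34765) + 1464/((123/6)) = -12/2045 + 1464/(((1/6)*123)) = -12/2045 + 1464/(41/2) = -12/2045 + 1464*(2/41) = -12/2045 + 2928/41 = 5987268/83845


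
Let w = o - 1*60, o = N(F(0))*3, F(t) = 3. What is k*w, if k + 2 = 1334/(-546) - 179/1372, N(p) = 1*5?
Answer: 3670935/17836 ≈ 205.82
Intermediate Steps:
N(p) = 5
o = 15 (o = 5*3 = 15)
w = -45 (w = 15 - 1*60 = 15 - 60 = -45)
k = -244729/53508 (k = -2 + (1334/(-546) - 179/1372) = -2 + (1334*(-1/546) - 179*1/1372) = -2 + (-667/273 - 179/1372) = -2 - 137713/53508 = -244729/53508 ≈ -4.5737)
k*w = -244729/53508*(-45) = 3670935/17836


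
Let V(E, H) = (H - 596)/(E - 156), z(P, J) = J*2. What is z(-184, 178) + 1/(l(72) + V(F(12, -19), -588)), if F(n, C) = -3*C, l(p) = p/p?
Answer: 456847/1283 ≈ 356.08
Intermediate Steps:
l(p) = 1
z(P, J) = 2*J
V(E, H) = (-596 + H)/(-156 + E)
z(-184, 178) + 1/(l(72) + V(F(12, -19), -588)) = 2*178 + 1/(1 + (-596 - 588)/(-156 - 3*(-19))) = 356 + 1/(1 - 1184/(-156 + 57)) = 356 + 1/(1 - 1184/(-99)) = 356 + 1/(1 - 1/99*(-1184)) = 356 + 1/(1 + 1184/99) = 356 + 1/(1283/99) = 356 + 99/1283 = 456847/1283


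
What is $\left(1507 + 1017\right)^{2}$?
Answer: $6370576$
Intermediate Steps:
$\left(1507 + 1017\right)^{2} = 2524^{2} = 6370576$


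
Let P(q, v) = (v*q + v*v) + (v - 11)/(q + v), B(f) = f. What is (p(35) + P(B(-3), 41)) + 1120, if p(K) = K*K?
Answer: 74172/19 ≈ 3903.8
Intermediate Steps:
p(K) = K²
P(q, v) = v² + q*v + (-11 + v)/(q + v) (P(q, v) = (q*v + v²) + (-11 + v)/(q + v) = (v² + q*v) + (-11 + v)/(q + v) = v² + q*v + (-11 + v)/(q + v))
(p(35) + P(B(-3), 41)) + 1120 = (35² + (-11 + 41 + 41³ + 41*(-3)² + 2*(-3)*41²)/(-3 + 41)) + 1120 = (1225 + (-11 + 41 + 68921 + 41*9 + 2*(-3)*1681)/38) + 1120 = (1225 + (-11 + 41 + 68921 + 369 - 10086)/38) + 1120 = (1225 + (1/38)*59234) + 1120 = (1225 + 29617/19) + 1120 = 52892/19 + 1120 = 74172/19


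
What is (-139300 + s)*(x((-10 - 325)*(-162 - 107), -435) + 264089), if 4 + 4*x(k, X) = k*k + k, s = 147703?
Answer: 17061996747969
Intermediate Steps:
x(k, X) = -1 + k/4 + k²/4 (x(k, X) = -1 + (k*k + k)/4 = -1 + (k² + k)/4 = -1 + (k + k²)/4 = -1 + (k/4 + k²/4) = -1 + k/4 + k²/4)
(-139300 + s)*(x((-10 - 325)*(-162 - 107), -435) + 264089) = (-139300 + 147703)*((-1 + ((-10 - 325)*(-162 - 107))/4 + ((-10 - 325)*(-162 - 107))²/4) + 264089) = 8403*((-1 + (-335*(-269))/4 + (-335*(-269))²/4) + 264089) = 8403*((-1 + (¼)*90115 + (¼)*90115²) + 264089) = 8403*((-1 + 90115/4 + (¼)*8120713225) + 264089) = 8403*((-1 + 90115/4 + 8120713225/4) + 264089) = 8403*(2030200834 + 264089) = 8403*2030464923 = 17061996747969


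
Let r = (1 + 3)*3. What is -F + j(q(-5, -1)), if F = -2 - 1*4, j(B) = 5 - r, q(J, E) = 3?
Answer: -1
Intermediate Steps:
r = 12 (r = 4*3 = 12)
j(B) = -7 (j(B) = 5 - 1*12 = 5 - 12 = -7)
F = -6 (F = -2 - 4 = -6)
-F + j(q(-5, -1)) = -1*(-6) - 7 = 6 - 7 = -1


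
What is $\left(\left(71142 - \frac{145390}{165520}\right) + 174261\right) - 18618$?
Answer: $\frac{3753730781}{16552} \approx 2.2678 \cdot 10^{5}$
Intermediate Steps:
$\left(\left(71142 - \frac{145390}{165520}\right) + 174261\right) - 18618 = \left(\left(71142 - 145390 \cdot \frac{1}{165520}\right) + 174261\right) - 18618 = \left(\left(71142 - \frac{14539}{16552}\right) + 174261\right) - 18618 = \left(\frac{1177527845}{16552} + 174261\right) - 18618 = \frac{4061895917}{16552} - 18618 = \frac{3753730781}{16552}$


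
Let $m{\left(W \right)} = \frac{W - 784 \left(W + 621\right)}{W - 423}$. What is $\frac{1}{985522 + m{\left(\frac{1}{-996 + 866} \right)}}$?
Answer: $\frac{54991}{54258131839} \approx 1.0135 \cdot 10^{-6}$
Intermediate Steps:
$m{\left(W \right)} = \frac{-486864 - 783 W}{-423 + W}$ ($m{\left(W \right)} = \frac{W - 784 \left(621 + W\right)}{-423 + W} = \frac{W - \left(486864 + 784 W\right)}{-423 + W} = \frac{-486864 - 783 W}{-423 + W}$)
$\frac{1}{985522 + m{\left(\frac{1}{-996 + 866} \right)}} = \frac{1}{985522 + \frac{27 \left(-18032 - \frac{29}{-996 + 866}\right)}{-423 + \frac{1}{-996 + 866}}} = \frac{1}{985522 + \frac{27 \left(-18032 - \frac{29}{-130}\right)}{-423 + \frac{1}{-130}}} = \frac{1}{985522 + \frac{27 \left(-18032 - - \frac{29}{130}\right)}{-423 - \frac{1}{130}}} = \frac{1}{985522 + \frac{27 \left(-18032 + \frac{29}{130}\right)}{- \frac{54991}{130}}} = \frac{1}{985522 + 27 \left(- \frac{130}{54991}\right) \left(- \frac{2344131}{130}\right)} = \frac{1}{985522 + \frac{63291537}{54991}} = \frac{1}{\frac{54258131839}{54991}} = \frac{54991}{54258131839}$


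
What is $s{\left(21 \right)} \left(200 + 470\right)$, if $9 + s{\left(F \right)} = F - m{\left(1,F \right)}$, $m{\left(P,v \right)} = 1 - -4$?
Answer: $4690$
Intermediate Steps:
$m{\left(P,v \right)} = 5$ ($m{\left(P,v \right)} = 1 + 4 = 5$)
$s{\left(F \right)} = -14 + F$ ($s{\left(F \right)} = -9 + \left(F - 5\right) = -9 + \left(-5 + F\right) = -14 + F$)
$s{\left(21 \right)} \left(200 + 470\right) = \left(-14 + 21\right) \left(200 + 470\right) = 7 \cdot 670 = 4690$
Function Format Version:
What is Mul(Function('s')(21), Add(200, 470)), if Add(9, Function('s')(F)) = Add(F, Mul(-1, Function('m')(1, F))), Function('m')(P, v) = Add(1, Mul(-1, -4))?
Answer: 4690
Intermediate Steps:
Function('m')(P, v) = 5 (Function('m')(P, v) = Add(1, 4) = 5)
Function('s')(F) = Add(-14, F) (Function('s')(F) = Add(-9, Add(F, Mul(-1, 5))) = Add(-9, Add(F, -5)) = Add(-9, Add(-5, F)) = Add(-14, F))
Mul(Function('s')(21), Add(200, 470)) = Mul(Add(-14, 21), Add(200, 470)) = Mul(7, 670) = 4690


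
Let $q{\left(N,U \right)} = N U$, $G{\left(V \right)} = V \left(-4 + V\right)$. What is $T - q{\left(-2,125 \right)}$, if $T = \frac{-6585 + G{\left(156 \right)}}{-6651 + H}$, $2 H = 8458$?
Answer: $\frac{3401}{14} \approx 242.93$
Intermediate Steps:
$H = 4229$ ($H = \frac{1}{2} \cdot 8458 = 4229$)
$T = - \frac{99}{14}$ ($T = \frac{-6585 + 156 \left(-4 + 156\right)}{-6651 + 4229} = \frac{-6585 + 156 \cdot 152}{-2422} = \left(-6585 + 23712\right) \left(- \frac{1}{2422}\right) = 17127 \left(- \frac{1}{2422}\right) = - \frac{99}{14} \approx -7.0714$)
$T - q{\left(-2,125 \right)} = - \frac{99}{14} - \left(-2\right) 125 = - \frac{99}{14} - -250 = - \frac{99}{14} + 250 = \frac{3401}{14}$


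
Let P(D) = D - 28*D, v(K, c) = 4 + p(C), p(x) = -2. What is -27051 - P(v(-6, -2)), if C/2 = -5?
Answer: -26997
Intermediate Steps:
C = -10 (C = 2*(-5) = -10)
v(K, c) = 2 (v(K, c) = 4 - 2 = 2)
P(D) = -27*D (P(D) = D - 28*D = -27*D)
-27051 - P(v(-6, -2)) = -27051 - (-27)*2 = -27051 - 1*(-54) = -27051 + 54 = -26997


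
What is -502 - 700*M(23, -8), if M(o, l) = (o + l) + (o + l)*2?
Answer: -32002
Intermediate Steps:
M(o, l) = 3*l + 3*o (M(o, l) = (l + o) + (l + o)*2 = (l + o) + (2*l + 2*o) = 3*l + 3*o)
-502 - 700*M(23, -8) = -502 - 700*(3*(-8) + 3*23) = -502 - 700*(-24 + 69) = -502 - 700*45 = -502 - 31500 = -32002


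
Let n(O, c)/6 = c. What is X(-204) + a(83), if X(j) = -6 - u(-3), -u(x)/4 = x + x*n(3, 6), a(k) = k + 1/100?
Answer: -36699/100 ≈ -366.99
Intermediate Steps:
n(O, c) = 6*c
a(k) = 1/100 + k (a(k) = k + 1/100 = 1/100 + k)
u(x) = -148*x (u(x) = -4*(x + x*(6*6)) = -4*(x + x*36) = -4*(x + 36*x) = -148*x)
X(j) = -450 (X(j) = -6 - (-148)*(-3) = -6 - 1*444 = -6 - 444 = -450)
X(-204) + a(83) = -450 + (1/100 + 83) = -450 + 8301/100 = -36699/100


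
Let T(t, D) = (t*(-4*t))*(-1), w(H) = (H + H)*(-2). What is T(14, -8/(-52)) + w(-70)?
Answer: 1064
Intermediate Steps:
w(H) = -4*H (w(H) = (2*H)*(-2) = -4*H)
T(t, D) = 4*t² (T(t, D) = -4*t²*(-1) = 4*t²)
T(14, -8/(-52)) + w(-70) = 4*14² - 4*(-70) = 4*196 + 280 = 784 + 280 = 1064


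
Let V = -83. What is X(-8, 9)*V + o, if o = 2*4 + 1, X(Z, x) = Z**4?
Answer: -339959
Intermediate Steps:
o = 9 (o = 8 + 1 = 9)
X(-8, 9)*V + o = (-8)**4*(-83) + 9 = 4096*(-83) + 9 = -339968 + 9 = -339959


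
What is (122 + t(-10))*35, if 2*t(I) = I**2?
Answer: 6020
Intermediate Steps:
t(I) = I**2/2
(122 + t(-10))*35 = (122 + (1/2)*(-10)**2)*35 = (122 + (1/2)*100)*35 = (122 + 50)*35 = 172*35 = 6020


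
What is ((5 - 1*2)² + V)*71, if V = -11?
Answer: -142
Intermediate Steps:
((5 - 1*2)² + V)*71 = ((5 - 1*2)² - 11)*71 = ((5 - 2)² - 11)*71 = (3² - 11)*71 = (9 - 11)*71 = -2*71 = -142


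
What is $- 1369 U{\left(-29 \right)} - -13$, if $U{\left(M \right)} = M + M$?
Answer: $79415$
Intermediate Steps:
$U{\left(M \right)} = 2 M$
$- 1369 U{\left(-29 \right)} - -13 = - 1369 \cdot 2 \left(-29\right) - -13 = \left(-1369\right) \left(-58\right) + 13 = 79402 + 13 = 79415$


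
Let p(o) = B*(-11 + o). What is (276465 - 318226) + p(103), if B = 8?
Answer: -41025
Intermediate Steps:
p(o) = -88 + 8*o (p(o) = 8*(-11 + o) = -88 + 8*o)
(276465 - 318226) + p(103) = (276465 - 318226) + (-88 + 8*103) = -41761 + (-88 + 824) = -41761 + 736 = -41025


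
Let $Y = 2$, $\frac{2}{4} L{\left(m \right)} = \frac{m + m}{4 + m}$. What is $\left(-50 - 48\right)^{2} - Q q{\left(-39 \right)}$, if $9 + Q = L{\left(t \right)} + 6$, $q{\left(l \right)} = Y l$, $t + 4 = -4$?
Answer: $9994$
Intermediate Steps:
$t = -8$ ($t = -4 - 4 = -8$)
$L{\left(m \right)} = \frac{4 m}{4 + m}$ ($L{\left(m \right)} = 2 \frac{m + m}{4 + m} = 2 \frac{2 m}{4 + m} = \frac{4 m}{4 + m}$)
$q{\left(l \right)} = 2 l$
$Q = 5$ ($Q = -9 + \left(4 \left(-8\right) \frac{1}{4 - 8} + 6\right) = -9 + \left(4 \left(-8\right) \frac{1}{-4} + 6\right) = -9 + \left(4 \left(-8\right) \left(- \frac{1}{4}\right) + 6\right) = -9 + \left(8 + 6\right) = -9 + 14 = 5$)
$\left(-50 - 48\right)^{2} - Q q{\left(-39 \right)} = \left(-50 - 48\right)^{2} - 5 \cdot 2 \left(-39\right) = \left(-98\right)^{2} - 5 \left(-78\right) = 9604 - -390 = 9604 + 390 = 9994$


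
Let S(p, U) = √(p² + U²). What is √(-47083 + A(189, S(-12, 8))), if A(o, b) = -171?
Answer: I*√47254 ≈ 217.38*I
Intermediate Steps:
S(p, U) = √(U² + p²)
√(-47083 + A(189, S(-12, 8))) = √(-47083 - 171) = √(-47254) = I*√47254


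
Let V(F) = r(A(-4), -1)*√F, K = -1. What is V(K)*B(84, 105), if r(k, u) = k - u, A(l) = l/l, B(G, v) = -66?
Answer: -132*I ≈ -132.0*I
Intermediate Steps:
A(l) = 1
V(F) = 2*√F (V(F) = (1 - 1*(-1))*√F = (1 + 1)*√F = 2*√F)
V(K)*B(84, 105) = (2*√(-1))*(-66) = (2*I)*(-66) = -132*I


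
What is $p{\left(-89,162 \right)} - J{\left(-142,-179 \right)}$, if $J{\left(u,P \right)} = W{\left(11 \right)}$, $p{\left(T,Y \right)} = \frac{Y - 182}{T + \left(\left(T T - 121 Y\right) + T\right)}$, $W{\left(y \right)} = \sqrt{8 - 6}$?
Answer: $\frac{20}{11859} - \sqrt{2} \approx -1.4125$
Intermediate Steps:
$W{\left(y \right)} = \sqrt{2}$
$p{\left(T,Y \right)} = \frac{-182 + Y}{T^{2} - 121 Y + 2 T}$ ($p{\left(T,Y \right)} = \frac{-182 + Y}{T + \left(\left(T^{2} - 121 Y\right) + T\right)} = \frac{-182 + Y}{T + \left(T + T^{2} - 121 Y\right)} = \frac{-182 + Y}{T^{2} - 121 Y + 2 T}$)
$J{\left(u,P \right)} = \sqrt{2}$
$p{\left(-89,162 \right)} - J{\left(-142,-179 \right)} = \frac{-182 + 162}{\left(-89\right)^{2} - 19602 + 2 \left(-89\right)} - \sqrt{2} = \frac{1}{7921 - 19602 - 178} \left(-20\right) - \sqrt{2} = \frac{1}{-11859} \left(-20\right) - \sqrt{2} = \left(- \frac{1}{11859}\right) \left(-20\right) - \sqrt{2} = \frac{20}{11859} - \sqrt{2}$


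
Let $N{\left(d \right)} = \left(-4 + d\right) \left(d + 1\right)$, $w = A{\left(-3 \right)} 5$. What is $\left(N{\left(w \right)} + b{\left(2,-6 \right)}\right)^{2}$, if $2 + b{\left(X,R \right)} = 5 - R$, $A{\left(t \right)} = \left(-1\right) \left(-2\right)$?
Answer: $5625$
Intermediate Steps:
$A{\left(t \right)} = 2$
$w = 10$ ($w = 2 \cdot 5 = 10$)
$b{\left(X,R \right)} = 3 - R$ ($b{\left(X,R \right)} = -2 - \left(-5 + R\right) = 3 - R$)
$N{\left(d \right)} = \left(1 + d\right) \left(-4 + d\right)$ ($N{\left(d \right)} = \left(-4 + d\right) \left(1 + d\right) = \left(1 + d\right) \left(-4 + d\right)$)
$\left(N{\left(w \right)} + b{\left(2,-6 \right)}\right)^{2} = \left(\left(-4 + 10^{2} - 30\right) + \left(3 - -6\right)\right)^{2} = \left(\left(-4 + 100 - 30\right) + \left(3 + 6\right)\right)^{2} = \left(66 + 9\right)^{2} = 75^{2} = 5625$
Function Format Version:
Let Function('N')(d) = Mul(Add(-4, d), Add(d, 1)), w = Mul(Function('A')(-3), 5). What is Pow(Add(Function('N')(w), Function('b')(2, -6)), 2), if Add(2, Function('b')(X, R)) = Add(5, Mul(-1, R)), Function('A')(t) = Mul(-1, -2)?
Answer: 5625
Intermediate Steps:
Function('A')(t) = 2
w = 10 (w = Mul(2, 5) = 10)
Function('b')(X, R) = Add(3, Mul(-1, R)) (Function('b')(X, R) = Add(-2, Add(5, Mul(-1, R))) = Add(3, Mul(-1, R)))
Function('N')(d) = Mul(Add(1, d), Add(-4, d)) (Function('N')(d) = Mul(Add(-4, d), Add(1, d)) = Mul(Add(1, d), Add(-4, d)))
Pow(Add(Function('N')(w), Function('b')(2, -6)), 2) = Pow(Add(Add(-4, Pow(10, 2), Mul(-3, 10)), Add(3, Mul(-1, -6))), 2) = Pow(Add(Add(-4, 100, -30), Add(3, 6)), 2) = Pow(Add(66, 9), 2) = Pow(75, 2) = 5625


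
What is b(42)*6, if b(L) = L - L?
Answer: 0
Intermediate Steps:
b(L) = 0
b(42)*6 = 0*6 = 0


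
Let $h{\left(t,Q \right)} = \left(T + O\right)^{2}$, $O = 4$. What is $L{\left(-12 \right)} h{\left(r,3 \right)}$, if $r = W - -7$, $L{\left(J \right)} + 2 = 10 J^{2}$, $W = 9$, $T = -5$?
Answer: $1438$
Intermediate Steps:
$L{\left(J \right)} = -2 + 10 J^{2}$
$r = 16$ ($r = 9 - -7 = 9 + 7 = 16$)
$h{\left(t,Q \right)} = 1$ ($h{\left(t,Q \right)} = \left(-5 + 4\right)^{2} = \left(-1\right)^{2} = 1$)
$L{\left(-12 \right)} h{\left(r,3 \right)} = \left(-2 + 10 \left(-12\right)^{2}\right) 1 = \left(-2 + 10 \cdot 144\right) 1 = \left(-2 + 1440\right) 1 = 1438 \cdot 1 = 1438$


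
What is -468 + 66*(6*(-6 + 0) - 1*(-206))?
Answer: 10752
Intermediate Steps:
-468 + 66*(6*(-6 + 0) - 1*(-206)) = -468 + 66*(6*(-6) + 206) = -468 + 66*(-36 + 206) = -468 + 66*170 = -468 + 11220 = 10752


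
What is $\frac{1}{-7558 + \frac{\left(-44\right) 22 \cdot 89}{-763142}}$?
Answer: $- \frac{381571}{2883870542} \approx -0.00013231$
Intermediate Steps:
$\frac{1}{-7558 + \frac{\left(-44\right) 22 \cdot 89}{-763142}} = \frac{1}{-7558 + \left(-968\right) 89 \left(- \frac{1}{763142}\right)} = \frac{1}{-7558 - - \frac{43076}{381571}} = \frac{1}{-7558 + \frac{43076}{381571}} = \frac{1}{- \frac{2883870542}{381571}} = - \frac{381571}{2883870542}$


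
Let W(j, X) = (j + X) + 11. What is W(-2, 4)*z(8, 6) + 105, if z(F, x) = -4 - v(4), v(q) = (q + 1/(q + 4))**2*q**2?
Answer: -13945/4 ≈ -3486.3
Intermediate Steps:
v(q) = q**2*(q + 1/(4 + q))**2 (v(q) = (q + 1/(4 + q))**2*q**2 = q**2*(q + 1/(4 + q))**2)
W(j, X) = 11 + X + j (W(j, X) = (X + j) + 11 = 11 + X + j)
z(F, x) = -1105/4 (z(F, x) = -4 - 4**2*(1 + 4**2 + 4*4)**2/(4 + 4)**2 = -4 - 16*(1 + 16 + 16)**2/8**2 = -4 - 16*33**2/64 = -4 - 16*1089/64 = -4 - 1*1089/4 = -4 - 1089/4 = -1105/4)
W(-2, 4)*z(8, 6) + 105 = (11 + 4 - 2)*(-1105/4) + 105 = 13*(-1105/4) + 105 = -14365/4 + 105 = -13945/4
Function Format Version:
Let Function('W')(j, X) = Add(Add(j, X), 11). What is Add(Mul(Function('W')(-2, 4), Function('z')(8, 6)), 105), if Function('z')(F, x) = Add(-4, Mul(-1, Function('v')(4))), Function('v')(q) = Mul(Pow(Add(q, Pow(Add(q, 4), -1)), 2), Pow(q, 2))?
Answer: Rational(-13945, 4) ≈ -3486.3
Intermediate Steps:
Function('v')(q) = Mul(Pow(q, 2), Pow(Add(q, Pow(Add(4, q), -1)), 2)) (Function('v')(q) = Mul(Pow(Add(q, Pow(Add(4, q), -1)), 2), Pow(q, 2)) = Mul(Pow(q, 2), Pow(Add(q, Pow(Add(4, q), -1)), 2)))
Function('W')(j, X) = Add(11, X, j) (Function('W')(j, X) = Add(Add(X, j), 11) = Add(11, X, j))
Function('z')(F, x) = Rational(-1105, 4) (Function('z')(F, x) = Add(-4, Mul(-1, Mul(Pow(4, 2), Pow(Add(4, 4), -2), Pow(Add(1, Pow(4, 2), Mul(4, 4)), 2)))) = Add(-4, Mul(-1, Mul(16, Pow(8, -2), Pow(Add(1, 16, 16), 2)))) = Add(-4, Mul(-1, Mul(16, Rational(1, 64), Pow(33, 2)))) = Add(-4, Mul(-1, Mul(16, Rational(1, 64), 1089))) = Add(-4, Mul(-1, Rational(1089, 4))) = Add(-4, Rational(-1089, 4)) = Rational(-1105, 4))
Add(Mul(Function('W')(-2, 4), Function('z')(8, 6)), 105) = Add(Mul(Add(11, 4, -2), Rational(-1105, 4)), 105) = Add(Mul(13, Rational(-1105, 4)), 105) = Add(Rational(-14365, 4), 105) = Rational(-13945, 4)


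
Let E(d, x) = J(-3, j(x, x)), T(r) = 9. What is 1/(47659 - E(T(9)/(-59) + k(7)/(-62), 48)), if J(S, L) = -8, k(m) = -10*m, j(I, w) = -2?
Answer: 1/47667 ≈ 2.0979e-5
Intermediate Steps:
E(d, x) = -8
1/(47659 - E(T(9)/(-59) + k(7)/(-62), 48)) = 1/(47659 - 1*(-8)) = 1/(47659 + 8) = 1/47667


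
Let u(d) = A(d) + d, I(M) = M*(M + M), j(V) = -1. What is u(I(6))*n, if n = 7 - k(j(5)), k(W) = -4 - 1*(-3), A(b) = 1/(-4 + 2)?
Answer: 572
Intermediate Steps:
A(b) = -½ (A(b) = 1/(-2) = -½)
k(W) = -1 (k(W) = -4 + 3 = -1)
I(M) = 2*M² (I(M) = M*(2*M) = 2*M²)
u(d) = -½ + d
n = 8 (n = 7 - 1*(-1) = 7 + 1 = 8)
u(I(6))*n = (-½ + 2*6²)*8 = (-½ + 2*36)*8 = (-½ + 72)*8 = (143/2)*8 = 572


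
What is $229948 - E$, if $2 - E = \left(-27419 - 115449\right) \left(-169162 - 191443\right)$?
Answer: $51519145086$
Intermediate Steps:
$E = -51518915138$ ($E = 2 - \left(-27419 - 115449\right) \left(-169162 - 191443\right) = 2 - \left(-142868\right) \left(-360605\right) = 2 - 51518915140 = -51518915138$)
$229948 - E = 229948 - -51518915138 = 229948 + 51518915138 = 51519145086$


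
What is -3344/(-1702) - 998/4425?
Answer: 6549302/3765675 ≈ 1.7392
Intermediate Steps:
-3344/(-1702) - 998/4425 = -3344*(-1/1702) - 998*1/4425 = 1672/851 - 998/4425 = 6549302/3765675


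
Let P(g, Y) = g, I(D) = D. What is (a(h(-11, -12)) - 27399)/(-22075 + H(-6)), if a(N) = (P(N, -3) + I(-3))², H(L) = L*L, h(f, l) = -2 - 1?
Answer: 27363/22039 ≈ 1.2416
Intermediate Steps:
h(f, l) = -3
H(L) = L²
a(N) = (-3 + N)² (a(N) = (N - 3)² = (-3 + N)²)
(a(h(-11, -12)) - 27399)/(-22075 + H(-6)) = ((-3 - 3)² - 27399)/(-22075 + (-6)²) = ((-6)² - 27399)/(-22075 + 36) = (36 - 27399)/(-22039) = -27363*(-1/22039) = 27363/22039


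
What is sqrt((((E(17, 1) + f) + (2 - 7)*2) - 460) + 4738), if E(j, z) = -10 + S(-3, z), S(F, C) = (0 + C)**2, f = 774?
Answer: sqrt(5033) ≈ 70.944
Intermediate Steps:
S(F, C) = C**2
E(j, z) = -10 + z**2
sqrt((((E(17, 1) + f) + (2 - 7)*2) - 460) + 4738) = sqrt(((((-10 + 1**2) + 774) + (2 - 7)*2) - 460) + 4738) = sqrt(((((-10 + 1) + 774) - 5*2) - 460) + 4738) = sqrt((((-9 + 774) - 10) - 460) + 4738) = sqrt(((765 - 10) - 460) + 4738) = sqrt((755 - 460) + 4738) = sqrt(295 + 4738) = sqrt(5033)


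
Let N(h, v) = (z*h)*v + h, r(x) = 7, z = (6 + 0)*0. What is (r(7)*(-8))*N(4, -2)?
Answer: -224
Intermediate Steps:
z = 0 (z = 6*0 = 0)
N(h, v) = h (N(h, v) = (0*h)*v + h = 0*v + h = 0 + h = h)
(r(7)*(-8))*N(4, -2) = (7*(-8))*4 = -56*4 = -224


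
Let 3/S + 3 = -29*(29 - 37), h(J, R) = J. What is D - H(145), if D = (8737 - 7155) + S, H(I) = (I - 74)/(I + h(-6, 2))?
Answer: 50340800/31831 ≈ 1581.5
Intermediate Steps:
S = 3/229 (S = 3/(-3 - 29*(29 - 37)) = 3/(-3 - 29*(-8)) = 3/(-3 + 232) = 3/229 ≈ 0.013100)
H(I) = (-74 + I)/(-6 + I) (H(I) = (I - 74)/(I - 6) = (-74 + I)/(-6 + I))
D = 362281/229 (D = (8737 - 7155) + 3/229 = 1582 + 3/229 = 362281/229 ≈ 1582.0)
D - H(145) = 362281/229 - (-74 + 145)/(-6 + 145) = 362281/229 - 71/139 = 50340800/31831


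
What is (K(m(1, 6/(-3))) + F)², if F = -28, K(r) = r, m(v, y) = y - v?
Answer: 961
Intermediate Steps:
(K(m(1, 6/(-3))) + F)² = ((6/(-3) - 1*1) - 28)² = ((6*(-⅓) - 1) - 28)² = ((-2 - 1) - 28)² = (-3 - 28)² = (-31)² = 961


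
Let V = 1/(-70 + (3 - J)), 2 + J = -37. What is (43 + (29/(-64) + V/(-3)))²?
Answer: 3271725601/1806336 ≈ 1811.3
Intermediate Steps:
J = -39 (J = -2 - 37 = -39)
V = -1/28 (V = 1/(-70 + (3 - 1*(-39))) = 1/(-70 + (3 + 39)) = 1/(-70 + 42) = 1/(-28) = -1/28 ≈ -0.035714)
(43 + (29/(-64) + V/(-3)))² = (43 + (29/(-64) - 1/28/(-3)))² = (43 + (29*(-1/64) - 1/28*(-⅓)))² = (43 + (-29/64 + 1/84))² = (43 - 593/1344)² = (57199/1344)² = 3271725601/1806336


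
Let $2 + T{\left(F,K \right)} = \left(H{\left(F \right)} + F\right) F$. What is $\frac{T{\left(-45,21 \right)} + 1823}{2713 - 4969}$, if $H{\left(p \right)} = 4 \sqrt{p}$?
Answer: $- \frac{641}{376} + \frac{45 i \sqrt{5}}{188} \approx -1.7048 + 0.53523 i$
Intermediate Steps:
$T{\left(F,K \right)} = -2 + F \left(F + 4 \sqrt{F}\right)$ ($T{\left(F,K \right)} = -2 + \left(4 \sqrt{F} + F\right) F = -2 + \left(F + 4 \sqrt{F}\right) F = -2 + F \left(F + 4 \sqrt{F}\right)$)
$\frac{T{\left(-45,21 \right)} + 1823}{2713 - 4969} = \frac{\left(-2 + \left(-45\right)^{2} + 4 \left(-45\right)^{\frac{3}{2}}\right) + 1823}{2713 - 4969} = \frac{\left(-2 + 2025 + 4 \left(- 135 i \sqrt{5}\right)\right) + 1823}{-2256} = \left(\left(-2 + 2025 - 540 i \sqrt{5}\right) + 1823\right) \left(- \frac{1}{2256}\right) = \left(\left(2023 - 540 i \sqrt{5}\right) + 1823\right) \left(- \frac{1}{2256}\right) = \left(3846 - 540 i \sqrt{5}\right) \left(- \frac{1}{2256}\right) = - \frac{641}{376} + \frac{45 i \sqrt{5}}{188}$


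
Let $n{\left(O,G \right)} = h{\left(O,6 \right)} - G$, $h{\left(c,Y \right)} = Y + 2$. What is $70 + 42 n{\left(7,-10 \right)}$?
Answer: $826$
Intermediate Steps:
$h{\left(c,Y \right)} = 2 + Y$
$n{\left(O,G \right)} = 8 - G$ ($n{\left(O,G \right)} = \left(2 + 6\right) - G = 8 - G$)
$70 + 42 n{\left(7,-10 \right)} = 70 + 42 \left(8 - -10\right) = 70 + 42 \left(8 + 10\right) = 70 + 42 \cdot 18 = 70 + 756 = 826$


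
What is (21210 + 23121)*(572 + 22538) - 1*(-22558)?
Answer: 1024511968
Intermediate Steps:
(21210 + 23121)*(572 + 22538) - 1*(-22558) = 44331*23110 + 22558 = 1024489410 + 22558 = 1024511968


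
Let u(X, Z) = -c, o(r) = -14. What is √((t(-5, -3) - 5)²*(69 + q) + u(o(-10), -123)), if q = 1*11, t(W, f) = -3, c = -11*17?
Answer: √5307 ≈ 72.849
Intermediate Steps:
c = -187
u(X, Z) = 187 (u(X, Z) = -1*(-187) = 187)
q = 11
√((t(-5, -3) - 5)²*(69 + q) + u(o(-10), -123)) = √((-3 - 5)²*(69 + 11) + 187) = √((-8)²*80 + 187) = √(64*80 + 187) = √(5120 + 187) = √5307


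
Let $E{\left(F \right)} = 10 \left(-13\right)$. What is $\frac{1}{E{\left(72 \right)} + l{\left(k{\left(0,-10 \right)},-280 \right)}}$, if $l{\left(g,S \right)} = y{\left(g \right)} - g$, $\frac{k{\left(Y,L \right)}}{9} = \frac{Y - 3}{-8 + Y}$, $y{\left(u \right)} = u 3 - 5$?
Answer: $- \frac{4}{513} \approx -0.0077973$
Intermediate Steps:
$y{\left(u \right)} = -5 + 3 u$ ($y{\left(u \right)} = 3 u - 5 = -5 + 3 u$)
$k{\left(Y,L \right)} = \frac{9 \left(-3 + Y\right)}{-8 + Y}$ ($k{\left(Y,L \right)} = 9 \frac{Y - 3}{-8 + Y} = 9 \frac{-3 + Y}{-8 + Y} = \frac{9 \left(-3 + Y\right)}{-8 + Y}$)
$l{\left(g,S \right)} = -5 + 2 g$ ($l{\left(g,S \right)} = \left(-5 + 3 g\right) - g = -5 + 2 g$)
$E{\left(F \right)} = -130$
$\frac{1}{E{\left(72 \right)} + l{\left(k{\left(0,-10 \right)},-280 \right)}} = \frac{1}{-130 - \left(5 - 2 \frac{9 \left(-3 + 0\right)}{-8 + 0}\right)} = \frac{1}{-130 - \left(5 - 2 \cdot 9 \frac{1}{-8} \left(-3\right)\right)} = \frac{1}{-130 - \left(5 - 2 \cdot 9 \left(- \frac{1}{8}\right) \left(-3\right)\right)} = \frac{1}{-130 + \left(-5 + 2 \cdot \frac{27}{8}\right)} = \frac{1}{-130 + \left(-5 + \frac{27}{4}\right)} = \frac{1}{-130 + \frac{7}{4}} = \frac{1}{- \frac{513}{4}} = - \frac{4}{513}$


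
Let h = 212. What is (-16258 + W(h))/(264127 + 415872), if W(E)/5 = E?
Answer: -15198/679999 ≈ -0.022350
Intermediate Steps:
W(E) = 5*E
(-16258 + W(h))/(264127 + 415872) = (-16258 + 5*212)/(264127 + 415872) = (-16258 + 1060)/679999 = -15198*1/679999 = -15198/679999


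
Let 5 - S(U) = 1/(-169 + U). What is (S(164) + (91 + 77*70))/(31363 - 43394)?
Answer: -27431/60155 ≈ -0.45601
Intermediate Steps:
S(U) = 5 - 1/(-169 + U)
(S(164) + (91 + 77*70))/(31363 - 43394) = ((-846 + 5*164)/(-169 + 164) + (91 + 77*70))/(31363 - 43394) = ((-846 + 820)/(-5) + (91 + 5390))/(-12031) = (-1/5*(-26) + 5481)*(-1/12031) = (26/5 + 5481)*(-1/12031) = (27431/5)*(-1/12031) = -27431/60155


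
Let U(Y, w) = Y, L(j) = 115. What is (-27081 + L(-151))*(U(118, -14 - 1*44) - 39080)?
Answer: 1050649292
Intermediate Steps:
(-27081 + L(-151))*(U(118, -14 - 1*44) - 39080) = (-27081 + 115)*(118 - 39080) = -26966*(-38962) = 1050649292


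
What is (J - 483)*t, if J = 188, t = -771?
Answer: 227445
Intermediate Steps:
(J - 483)*t = (188 - 483)*(-771) = -295*(-771) = 227445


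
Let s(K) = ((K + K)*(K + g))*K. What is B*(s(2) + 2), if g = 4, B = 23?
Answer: 1150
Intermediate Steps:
s(K) = 2*K**2*(4 + K) (s(K) = ((K + K)*(K + 4))*K = ((2*K)*(4 + K))*K = (2*K*(4 + K))*K = 2*K**2*(4 + K))
B*(s(2) + 2) = 23*(2*2**2*(4 + 2) + 2) = 23*(2*4*6 + 2) = 23*(48 + 2) = 23*50 = 1150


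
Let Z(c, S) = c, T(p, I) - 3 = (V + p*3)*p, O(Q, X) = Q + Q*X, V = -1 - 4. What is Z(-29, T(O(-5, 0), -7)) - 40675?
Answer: -40704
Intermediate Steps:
V = -5
T(p, I) = 3 + p*(-5 + 3*p) (T(p, I) = 3 + (-5 + p*3)*p = 3 + (-5 + 3*p)*p = 3 + p*(-5 + 3*p))
Z(-29, T(O(-5, 0), -7)) - 40675 = -29 - 40675 = -40704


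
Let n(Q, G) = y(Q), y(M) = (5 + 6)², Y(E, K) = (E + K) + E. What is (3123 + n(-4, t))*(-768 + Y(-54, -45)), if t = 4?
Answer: -2987724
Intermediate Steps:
Y(E, K) = K + 2*E
y(M) = 121 (y(M) = 11² = 121)
n(Q, G) = 121
(3123 + n(-4, t))*(-768 + Y(-54, -45)) = (3123 + 121)*(-768 + (-45 + 2*(-54))) = 3244*(-768 + (-45 - 108)) = 3244*(-768 - 153) = 3244*(-921) = -2987724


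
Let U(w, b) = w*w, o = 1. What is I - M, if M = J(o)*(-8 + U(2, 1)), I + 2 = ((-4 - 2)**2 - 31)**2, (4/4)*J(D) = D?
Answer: 27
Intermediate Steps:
J(D) = D
U(w, b) = w**2
I = 23 (I = -2 + ((-4 - 2)**2 - 31)**2 = -2 + ((-6)**2 - 31)**2 = -2 + (36 - 31)**2 = -2 + 5**2 = -2 + 25 = 23)
M = -4 (M = 1*(-8 + 2**2) = 1*(-8 + 4) = 1*(-4) = -4)
I - M = 23 - 1*(-4) = 23 + 4 = 27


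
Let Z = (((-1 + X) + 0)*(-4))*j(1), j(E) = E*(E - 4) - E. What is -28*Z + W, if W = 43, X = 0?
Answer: 491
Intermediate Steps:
j(E) = -E + E*(-4 + E) (j(E) = E*(-4 + E) - E = -E + E*(-4 + E))
Z = -16 (Z = (((-1 + 0) + 0)*(-4))*(1*(-5 + 1)) = ((-1 + 0)*(-4))*(1*(-4)) = -1*(-4)*(-4) = 4*(-4) = -16)
-28*Z + W = -28*(-16) + 43 = 448 + 43 = 491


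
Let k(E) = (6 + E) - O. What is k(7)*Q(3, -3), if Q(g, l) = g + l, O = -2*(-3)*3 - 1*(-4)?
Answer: 0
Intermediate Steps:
O = 22 (O = 6*3 + 4 = 18 + 4 = 22)
k(E) = -16 + E (k(E) = (6 + E) - 1*22 = (6 + E) - 22 = -16 + E)
k(7)*Q(3, -3) = (-16 + 7)*(3 - 3) = -9*0 = 0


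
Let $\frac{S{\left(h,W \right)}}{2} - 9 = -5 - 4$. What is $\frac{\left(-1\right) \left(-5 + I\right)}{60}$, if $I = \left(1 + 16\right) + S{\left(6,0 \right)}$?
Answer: $- \frac{1}{5} \approx -0.2$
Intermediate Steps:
$S{\left(h,W \right)} = 0$ ($S{\left(h,W \right)} = 18 + 2 \left(-5 - 4\right) = 18 + 2 \left(-9\right) = 18 - 18 = 0$)
$I = 17$ ($I = \left(1 + 16\right) + 0 = 17 + 0 = 17$)
$\frac{\left(-1\right) \left(-5 + I\right)}{60} = \frac{\left(-1\right) \left(-5 + 17\right)}{60} = \left(-1\right) 12 \cdot \frac{1}{60} = \left(-12\right) \frac{1}{60} = - \frac{1}{5}$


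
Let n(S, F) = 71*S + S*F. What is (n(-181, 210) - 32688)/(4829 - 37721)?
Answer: 83549/32892 ≈ 2.5401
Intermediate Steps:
n(S, F) = 71*S + F*S
(n(-181, 210) - 32688)/(4829 - 37721) = (-181*(71 + 210) - 32688)/(4829 - 37721) = (-181*281 - 32688)/(-32892) = (-50861 - 32688)*(-1/32892) = -83549*(-1/32892) = 83549/32892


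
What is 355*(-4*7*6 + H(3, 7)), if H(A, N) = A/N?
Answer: -416415/7 ≈ -59488.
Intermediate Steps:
355*(-4*7*6 + H(3, 7)) = 355*(-4*7*6 + 3/7) = 355*(-28*6 + 3*(⅐)) = 355*(-168 + 3/7) = 355*(-1173/7) = -416415/7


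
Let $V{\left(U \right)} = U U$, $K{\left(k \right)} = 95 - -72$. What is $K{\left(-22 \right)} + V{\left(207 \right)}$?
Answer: $43016$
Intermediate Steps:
$K{\left(k \right)} = 167$ ($K{\left(k \right)} = 95 + 72 = 167$)
$V{\left(U \right)} = U^{2}$
$K{\left(-22 \right)} + V{\left(207 \right)} = 167 + 207^{2} = 167 + 42849 = 43016$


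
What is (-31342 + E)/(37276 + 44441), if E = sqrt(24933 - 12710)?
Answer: -31342/81717 + sqrt(12223)/81717 ≈ -0.38219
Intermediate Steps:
E = sqrt(12223) ≈ 110.56
(-31342 + E)/(37276 + 44441) = (-31342 + sqrt(12223))/(37276 + 44441) = (-31342 + sqrt(12223))/81717 = (-31342 + sqrt(12223))*(1/81717) = -31342/81717 + sqrt(12223)/81717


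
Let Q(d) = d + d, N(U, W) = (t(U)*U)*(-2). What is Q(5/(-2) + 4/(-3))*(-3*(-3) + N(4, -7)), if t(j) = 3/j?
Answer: -23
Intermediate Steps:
N(U, W) = -6 (N(U, W) = ((3/U)*U)*(-2) = 3*(-2) = -6)
Q(d) = 2*d
Q(5/(-2) + 4/(-3))*(-3*(-3) + N(4, -7)) = (2*(5/(-2) + 4/(-3)))*(-3*(-3) - 6) = (2*(5*(-½) + 4*(-⅓)))*(9 - 6) = (2*(-5/2 - 4/3))*3 = (2*(-23/6))*3 = -23/3*3 = -23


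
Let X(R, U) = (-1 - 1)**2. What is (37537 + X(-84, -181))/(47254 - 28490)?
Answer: 37541/18764 ≈ 2.0007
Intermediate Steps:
X(R, U) = 4 (X(R, U) = (-2)**2 = 4)
(37537 + X(-84, -181))/(47254 - 28490) = (37537 + 4)/(47254 - 28490) = 37541/18764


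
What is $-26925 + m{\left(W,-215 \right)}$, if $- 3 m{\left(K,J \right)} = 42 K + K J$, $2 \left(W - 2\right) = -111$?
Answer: $- \frac{180061}{6} \approx -30010.0$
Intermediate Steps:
$W = - \frac{107}{2}$ ($W = 2 + \frac{1}{2} \left(-111\right) = 2 - \frac{111}{2} = - \frac{107}{2} \approx -53.5$)
$m{\left(K,J \right)} = - 14 K - \frac{J K}{3}$ ($m{\left(K,J \right)} = - \frac{42 K + K J}{3} = - \frac{42 K + J K}{3} = - 14 K - \frac{J K}{3}$)
$-26925 + m{\left(W,-215 \right)} = -26925 - - \frac{107 \left(42 - 215\right)}{6} = -26925 - \left(- \frac{107}{6}\right) \left(-173\right) = -26925 - \frac{18511}{6} = - \frac{180061}{6}$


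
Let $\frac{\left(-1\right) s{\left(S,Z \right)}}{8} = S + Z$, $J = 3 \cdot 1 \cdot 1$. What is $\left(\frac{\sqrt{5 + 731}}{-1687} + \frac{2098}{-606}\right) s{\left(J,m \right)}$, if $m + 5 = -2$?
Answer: $- \frac{33568}{303} - \frac{128 \sqrt{46}}{1687} \approx -111.3$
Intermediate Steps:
$m = -7$ ($m = -5 - 2 = -7$)
$J = 3$ ($J = 3 \cdot 1 = 3$)
$s{\left(S,Z \right)} = - 8 S - 8 Z$ ($s{\left(S,Z \right)} = - 8 \left(S + Z\right) = - 8 S - 8 Z$)
$\left(\frac{\sqrt{5 + 731}}{-1687} + \frac{2098}{-606}\right) s{\left(J,m \right)} = \left(\frac{\sqrt{5 + 731}}{-1687} + \frac{2098}{-606}\right) \left(\left(-8\right) 3 - -56\right) = \left(\sqrt{736} \left(- \frac{1}{1687}\right) + 2098 \left(- \frac{1}{606}\right)\right) \left(-24 + 56\right) = \left(4 \sqrt{46} \left(- \frac{1}{1687}\right) - \frac{1049}{303}\right) 32 = \left(- \frac{4 \sqrt{46}}{1687} - \frac{1049}{303}\right) 32 = \left(- \frac{1049}{303} - \frac{4 \sqrt{46}}{1687}\right) 32 = - \frac{33568}{303} - \frac{128 \sqrt{46}}{1687}$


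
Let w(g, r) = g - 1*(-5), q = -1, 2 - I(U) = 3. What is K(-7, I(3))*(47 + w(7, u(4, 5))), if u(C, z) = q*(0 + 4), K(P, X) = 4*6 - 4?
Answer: 1180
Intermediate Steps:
I(U) = -1 (I(U) = 2 - 1*3 = 2 - 3 = -1)
K(P, X) = 20 (K(P, X) = 24 - 4 = 20)
u(C, z) = -4 (u(C, z) = -(0 + 4) = -1*4 = -4)
w(g, r) = 5 + g (w(g, r) = g + 5 = 5 + g)
K(-7, I(3))*(47 + w(7, u(4, 5))) = 20*(47 + (5 + 7)) = 20*(47 + 12) = 20*59 = 1180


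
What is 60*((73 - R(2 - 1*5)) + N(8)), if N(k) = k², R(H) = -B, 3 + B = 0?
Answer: 8040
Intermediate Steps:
B = -3 (B = -3 + 0 = -3)
R(H) = 3 (R(H) = -1*(-3) = 3)
60*((73 - R(2 - 1*5)) + N(8)) = 60*((73 - 1*3) + 8²) = 60*((73 - 3) + 64) = 60*(70 + 64) = 60*134 = 8040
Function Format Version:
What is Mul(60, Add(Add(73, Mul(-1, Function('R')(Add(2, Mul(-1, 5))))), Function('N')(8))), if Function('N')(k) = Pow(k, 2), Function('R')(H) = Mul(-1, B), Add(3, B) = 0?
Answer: 8040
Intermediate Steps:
B = -3 (B = Add(-3, 0) = -3)
Function('R')(H) = 3 (Function('R')(H) = Mul(-1, -3) = 3)
Mul(60, Add(Add(73, Mul(-1, Function('R')(Add(2, Mul(-1, 5))))), Function('N')(8))) = Mul(60, Add(Add(73, Mul(-1, 3)), Pow(8, 2))) = Mul(60, Add(Add(73, -3), 64)) = Mul(60, Add(70, 64)) = Mul(60, 134) = 8040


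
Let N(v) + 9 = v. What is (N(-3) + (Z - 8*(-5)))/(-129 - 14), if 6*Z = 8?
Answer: -8/39 ≈ -0.20513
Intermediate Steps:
N(v) = -9 + v
Z = 4/3 (Z = (⅙)*8 = 4/3 ≈ 1.3333)
(N(-3) + (Z - 8*(-5)))/(-129 - 14) = ((-9 - 3) + (4/3 - 8*(-5)))/(-129 - 14) = (-12 + (4/3 + 40))/(-143) = (-12 + 124/3)*(-1/143) = (88/3)*(-1/143) = -8/39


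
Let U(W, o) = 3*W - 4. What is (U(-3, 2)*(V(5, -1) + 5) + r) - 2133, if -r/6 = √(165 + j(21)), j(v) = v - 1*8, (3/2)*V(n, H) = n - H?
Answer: -2250 - 6*√178 ≈ -2330.1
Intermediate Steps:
V(n, H) = -2*H/3 + 2*n/3 (V(n, H) = 2*(n - H)/3 = -2*H/3 + 2*n/3)
j(v) = -8 + v (j(v) = v - 8 = -8 + v)
U(W, o) = -4 + 3*W
r = -6*√178 (r = -6*√(165 + (-8 + 21)) = -6*√(165 + 13) = -6*√178 ≈ -80.050)
(U(-3, 2)*(V(5, -1) + 5) + r) - 2133 = ((-4 + 3*(-3))*((-⅔*(-1) + (⅔)*5) + 5) - 6*√178) - 2133 = ((-4 - 9)*((⅔ + 10/3) + 5) - 6*√178) - 2133 = (-13*(4 + 5) - 6*√178) - 2133 = (-13*9 - 6*√178) - 2133 = (-117 - 6*√178) - 2133 = -2250 - 6*√178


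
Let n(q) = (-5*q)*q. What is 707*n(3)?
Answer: -31815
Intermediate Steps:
n(q) = -5*q**2
707*n(3) = 707*(-5*3**2) = 707*(-5*9) = 707*(-45) = -31815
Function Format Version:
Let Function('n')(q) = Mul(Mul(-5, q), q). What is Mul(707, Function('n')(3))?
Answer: -31815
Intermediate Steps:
Function('n')(q) = Mul(-5, Pow(q, 2))
Mul(707, Function('n')(3)) = Mul(707, Mul(-5, Pow(3, 2))) = Mul(707, Mul(-5, 9)) = Mul(707, -45) = -31815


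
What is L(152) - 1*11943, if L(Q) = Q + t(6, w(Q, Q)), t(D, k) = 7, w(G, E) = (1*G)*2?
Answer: -11784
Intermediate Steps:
w(G, E) = 2*G (w(G, E) = G*2 = 2*G)
L(Q) = 7 + Q (L(Q) = Q + 7 = 7 + Q)
L(152) - 1*11943 = (7 + 152) - 1*11943 = 159 - 11943 = -11784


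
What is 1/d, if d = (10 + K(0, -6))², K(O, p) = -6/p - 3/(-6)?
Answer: 4/529 ≈ 0.0075614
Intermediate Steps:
K(O, p) = ½ - 6/p (K(O, p) = -6/p - 3*(-⅙) = -6/p + ½ = ½ - 6/p)
d = 529/4 (d = (10 + (½)*(-12 - 6)/(-6))² = (10 + (½)*(-⅙)*(-18))² = (10 + 3/2)² = (23/2)² = 529/4 ≈ 132.25)
1/d = 1/(529/4) = 4/529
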